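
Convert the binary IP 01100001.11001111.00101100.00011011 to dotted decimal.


01100001 = 97
11001111 = 207
00101100 = 44
00011011 = 27
IP: 97.207.44.27


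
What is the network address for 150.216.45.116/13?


IP:   10010110.11011000.00101101.01110100
Mask: 11111111.11111000.00000000.00000000
AND operation:
Net:  10010110.11011000.00000000.00000000
Network: 150.216.0.0/13


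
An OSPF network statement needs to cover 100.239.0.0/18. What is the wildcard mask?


Subnet mask: 255.255.192.0
Wildcard = 255.255.255.255 - subnet mask
255 - 255 = 0
255 - 255 = 0
255 - 192 = 63
255 - 0 = 255
Wildcard: 0.0.63.255


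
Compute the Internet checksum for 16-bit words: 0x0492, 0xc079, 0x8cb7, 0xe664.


Sum all words (with carry folding):
+ 0x0492 = 0x0492
+ 0xc079 = 0xc50b
+ 0x8cb7 = 0x51c3
+ 0xe664 = 0x3828
One's complement: ~0x3828
Checksum = 0xc7d7


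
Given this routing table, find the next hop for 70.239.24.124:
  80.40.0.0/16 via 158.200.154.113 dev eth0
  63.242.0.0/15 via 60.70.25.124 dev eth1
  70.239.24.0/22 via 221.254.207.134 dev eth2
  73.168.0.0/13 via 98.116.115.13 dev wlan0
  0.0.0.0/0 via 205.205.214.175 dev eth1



Longest prefix match for 70.239.24.124:
  /16 80.40.0.0: no
  /15 63.242.0.0: no
  /22 70.239.24.0: MATCH
  /13 73.168.0.0: no
  /0 0.0.0.0: MATCH
Selected: next-hop 221.254.207.134 via eth2 (matched /22)


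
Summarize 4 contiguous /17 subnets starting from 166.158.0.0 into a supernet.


Original prefix: /17
Number of subnets: 4 = 2^2
New prefix = 17 - 2 = 15
Supernet: 166.158.0.0/15


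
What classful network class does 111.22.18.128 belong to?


First octet: 111
Binary: 01101111
0xxxxxxx -> Class A (1-126)
Class A, default mask 255.0.0.0 (/8)


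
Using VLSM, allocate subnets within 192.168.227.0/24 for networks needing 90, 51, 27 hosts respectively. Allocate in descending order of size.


90 hosts -> /25 (126 usable): 192.168.227.0/25
51 hosts -> /26 (62 usable): 192.168.227.128/26
27 hosts -> /27 (30 usable): 192.168.227.192/27
Allocation: 192.168.227.0/25 (90 hosts, 126 usable); 192.168.227.128/26 (51 hosts, 62 usable); 192.168.227.192/27 (27 hosts, 30 usable)


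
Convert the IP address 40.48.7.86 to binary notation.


40 = 00101000
48 = 00110000
7 = 00000111
86 = 01010110
Binary: 00101000.00110000.00000111.01010110


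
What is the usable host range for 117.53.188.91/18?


Network: 117.53.128.0
Broadcast: 117.53.191.255
First usable = network + 1
Last usable = broadcast - 1
Range: 117.53.128.1 to 117.53.191.254


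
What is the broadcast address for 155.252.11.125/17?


Network: 155.252.0.0/17
Host bits = 15
Set all host bits to 1:
Broadcast: 155.252.127.255


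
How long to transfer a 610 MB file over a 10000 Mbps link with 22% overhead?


Effective throughput = 10000 * (1 - 22/100) = 7800 Mbps
File size in Mb = 610 * 8 = 4880 Mb
Time = 4880 / 7800
Time = 0.6256 seconds


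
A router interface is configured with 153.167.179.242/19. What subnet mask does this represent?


/19 means 19 network bits, 13 host bits
Binary: 11111111111111111110000000000000
Mask: 255.255.224.0


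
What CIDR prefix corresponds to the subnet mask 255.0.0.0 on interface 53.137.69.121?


Binary: 11111111.00000000.00000000.00000000
Count leading 1s
Prefix: /8


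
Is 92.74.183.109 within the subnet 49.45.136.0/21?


Subnet network: 49.45.136.0
Test IP AND mask: 92.74.176.0
No, 92.74.183.109 is not in 49.45.136.0/21


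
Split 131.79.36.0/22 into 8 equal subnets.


New prefix = 22 + 3 = 25
Each subnet has 128 addresses
  131.79.36.0/25
  131.79.36.128/25
  131.79.37.0/25
  131.79.37.128/25
  131.79.38.0/25
  131.79.38.128/25
  131.79.39.0/25
  131.79.39.128/25
Subnets: 131.79.36.0/25, 131.79.36.128/25, 131.79.37.0/25, 131.79.37.128/25, 131.79.38.0/25, 131.79.38.128/25, 131.79.39.0/25, 131.79.39.128/25


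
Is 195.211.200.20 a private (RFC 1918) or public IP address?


RFC 1918 private ranges:
  10.0.0.0/8 (10.0.0.0 - 10.255.255.255)
  172.16.0.0/12 (172.16.0.0 - 172.31.255.255)
  192.168.0.0/16 (192.168.0.0 - 192.168.255.255)
Public (not in any RFC 1918 range)


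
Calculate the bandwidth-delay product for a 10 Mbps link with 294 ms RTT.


BDP = bandwidth * RTT
= 10 Mbps * 294 ms
= 10 * 1e6 * 294 / 1000 bits
= 2940000 bits
= 367500 bytes
= 358.8867 KB
BDP = 2940000 bits (367500 bytes)


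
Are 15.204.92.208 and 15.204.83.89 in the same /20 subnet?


Mask: 255.255.240.0
15.204.92.208 AND mask = 15.204.80.0
15.204.83.89 AND mask = 15.204.80.0
Yes, same subnet (15.204.80.0)


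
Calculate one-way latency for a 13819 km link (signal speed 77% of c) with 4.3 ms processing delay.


Speed = 0.77 * 3e5 km/s = 231000 km/s
Propagation delay = 13819 / 231000 = 0.0598 s = 59.8225 ms
Processing delay = 4.3 ms
Total one-way latency = 64.1225 ms


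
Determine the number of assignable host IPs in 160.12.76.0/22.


Host bits = 32 - 22 = 10
Total addresses = 2^10 = 1024
Usable = total - 2 (network and broadcast)
Usable hosts: 1022


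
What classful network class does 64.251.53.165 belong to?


First octet: 64
Binary: 01000000
0xxxxxxx -> Class A (1-126)
Class A, default mask 255.0.0.0 (/8)


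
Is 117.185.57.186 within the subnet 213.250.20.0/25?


Subnet network: 213.250.20.0
Test IP AND mask: 117.185.57.128
No, 117.185.57.186 is not in 213.250.20.0/25


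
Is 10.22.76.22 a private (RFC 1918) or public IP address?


RFC 1918 private ranges:
  10.0.0.0/8 (10.0.0.0 - 10.255.255.255)
  172.16.0.0/12 (172.16.0.0 - 172.31.255.255)
  192.168.0.0/16 (192.168.0.0 - 192.168.255.255)
Private (in 10.0.0.0/8)


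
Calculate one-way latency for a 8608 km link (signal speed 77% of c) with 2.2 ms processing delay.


Speed = 0.77 * 3e5 km/s = 231000 km/s
Propagation delay = 8608 / 231000 = 0.0373 s = 37.2641 ms
Processing delay = 2.2 ms
Total one-way latency = 39.4641 ms


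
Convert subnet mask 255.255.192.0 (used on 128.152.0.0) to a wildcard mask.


Subnet mask: 255.255.192.0
Wildcard = 255.255.255.255 - subnet mask
255 - 255 = 0
255 - 255 = 0
255 - 192 = 63
255 - 0 = 255
Wildcard: 0.0.63.255


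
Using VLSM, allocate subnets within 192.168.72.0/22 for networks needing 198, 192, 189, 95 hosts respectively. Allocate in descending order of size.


198 hosts -> /24 (254 usable): 192.168.72.0/24
192 hosts -> /24 (254 usable): 192.168.73.0/24
189 hosts -> /24 (254 usable): 192.168.74.0/24
95 hosts -> /25 (126 usable): 192.168.75.0/25
Allocation: 192.168.72.0/24 (198 hosts, 254 usable); 192.168.73.0/24 (192 hosts, 254 usable); 192.168.74.0/24 (189 hosts, 254 usable); 192.168.75.0/25 (95 hosts, 126 usable)


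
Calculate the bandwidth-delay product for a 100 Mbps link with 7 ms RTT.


BDP = bandwidth * RTT
= 100 Mbps * 7 ms
= 100 * 1e6 * 7 / 1000 bits
= 700000 bits
= 87500 bytes
= 85.4492 KB
BDP = 700000 bits (87500 bytes)


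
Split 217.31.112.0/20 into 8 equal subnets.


New prefix = 20 + 3 = 23
Each subnet has 512 addresses
  217.31.112.0/23
  217.31.114.0/23
  217.31.116.0/23
  217.31.118.0/23
  217.31.120.0/23
  217.31.122.0/23
  217.31.124.0/23
  217.31.126.0/23
Subnets: 217.31.112.0/23, 217.31.114.0/23, 217.31.116.0/23, 217.31.118.0/23, 217.31.120.0/23, 217.31.122.0/23, 217.31.124.0/23, 217.31.126.0/23


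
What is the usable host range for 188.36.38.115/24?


Network: 188.36.38.0
Broadcast: 188.36.38.255
First usable = network + 1
Last usable = broadcast - 1
Range: 188.36.38.1 to 188.36.38.254


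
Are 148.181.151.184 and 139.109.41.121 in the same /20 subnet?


Mask: 255.255.240.0
148.181.151.184 AND mask = 148.181.144.0
139.109.41.121 AND mask = 139.109.32.0
No, different subnets (148.181.144.0 vs 139.109.32.0)


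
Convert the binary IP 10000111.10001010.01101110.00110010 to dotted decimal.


10000111 = 135
10001010 = 138
01101110 = 110
00110010 = 50
IP: 135.138.110.50


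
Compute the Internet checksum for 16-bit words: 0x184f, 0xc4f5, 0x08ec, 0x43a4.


Sum all words (with carry folding):
+ 0x184f = 0x184f
+ 0xc4f5 = 0xdd44
+ 0x08ec = 0xe630
+ 0x43a4 = 0x29d5
One's complement: ~0x29d5
Checksum = 0xd62a


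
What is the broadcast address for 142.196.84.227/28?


Network: 142.196.84.224/28
Host bits = 4
Set all host bits to 1:
Broadcast: 142.196.84.239


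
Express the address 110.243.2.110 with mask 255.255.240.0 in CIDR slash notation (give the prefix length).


Binary: 11111111.11111111.11110000.00000000
Count leading 1s
Prefix: /20


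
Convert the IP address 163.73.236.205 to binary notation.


163 = 10100011
73 = 01001001
236 = 11101100
205 = 11001101
Binary: 10100011.01001001.11101100.11001101


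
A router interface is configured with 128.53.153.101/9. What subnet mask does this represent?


/9 means 9 network bits, 23 host bits
Binary: 11111111100000000000000000000000
Mask: 255.128.0.0


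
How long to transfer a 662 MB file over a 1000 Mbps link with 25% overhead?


Effective throughput = 1000 * (1 - 25/100) = 750 Mbps
File size in Mb = 662 * 8 = 5296 Mb
Time = 5296 / 750
Time = 7.0613 seconds


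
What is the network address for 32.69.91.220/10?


IP:   00100000.01000101.01011011.11011100
Mask: 11111111.11000000.00000000.00000000
AND operation:
Net:  00100000.01000000.00000000.00000000
Network: 32.64.0.0/10


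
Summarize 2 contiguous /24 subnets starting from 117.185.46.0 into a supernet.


Original prefix: /24
Number of subnets: 2 = 2^1
New prefix = 24 - 1 = 23
Supernet: 117.185.46.0/23


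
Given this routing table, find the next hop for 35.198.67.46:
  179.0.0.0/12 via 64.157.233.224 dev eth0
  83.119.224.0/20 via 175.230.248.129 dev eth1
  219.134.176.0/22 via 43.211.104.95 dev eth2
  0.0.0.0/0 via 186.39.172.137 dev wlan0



Longest prefix match for 35.198.67.46:
  /12 179.0.0.0: no
  /20 83.119.224.0: no
  /22 219.134.176.0: no
  /0 0.0.0.0: MATCH
Selected: next-hop 186.39.172.137 via wlan0 (matched /0)


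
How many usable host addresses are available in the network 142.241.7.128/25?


Host bits = 32 - 25 = 7
Total addresses = 2^7 = 128
Usable = total - 2 (network and broadcast)
Usable hosts: 126


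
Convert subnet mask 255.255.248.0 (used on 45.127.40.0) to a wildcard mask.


Subnet mask: 255.255.248.0
Wildcard = 255.255.255.255 - subnet mask
255 - 255 = 0
255 - 255 = 0
255 - 248 = 7
255 - 0 = 255
Wildcard: 0.0.7.255


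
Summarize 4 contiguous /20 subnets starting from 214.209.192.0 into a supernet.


Original prefix: /20
Number of subnets: 4 = 2^2
New prefix = 20 - 2 = 18
Supernet: 214.209.192.0/18


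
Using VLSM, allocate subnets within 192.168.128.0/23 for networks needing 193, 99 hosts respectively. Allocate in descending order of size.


193 hosts -> /24 (254 usable): 192.168.128.0/24
99 hosts -> /25 (126 usable): 192.168.129.0/25
Allocation: 192.168.128.0/24 (193 hosts, 254 usable); 192.168.129.0/25 (99 hosts, 126 usable)


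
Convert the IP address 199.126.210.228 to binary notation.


199 = 11000111
126 = 01111110
210 = 11010010
228 = 11100100
Binary: 11000111.01111110.11010010.11100100


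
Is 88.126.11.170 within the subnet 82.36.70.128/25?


Subnet network: 82.36.70.128
Test IP AND mask: 88.126.11.128
No, 88.126.11.170 is not in 82.36.70.128/25


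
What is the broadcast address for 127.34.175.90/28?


Network: 127.34.175.80/28
Host bits = 4
Set all host bits to 1:
Broadcast: 127.34.175.95


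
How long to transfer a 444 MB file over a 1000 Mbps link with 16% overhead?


Effective throughput = 1000 * (1 - 16/100) = 840 Mbps
File size in Mb = 444 * 8 = 3552 Mb
Time = 3552 / 840
Time = 4.2286 seconds


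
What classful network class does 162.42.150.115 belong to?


First octet: 162
Binary: 10100010
10xxxxxx -> Class B (128-191)
Class B, default mask 255.255.0.0 (/16)


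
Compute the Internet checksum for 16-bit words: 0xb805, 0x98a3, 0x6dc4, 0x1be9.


Sum all words (with carry folding):
+ 0xb805 = 0xb805
+ 0x98a3 = 0x50a9
+ 0x6dc4 = 0xbe6d
+ 0x1be9 = 0xda56
One's complement: ~0xda56
Checksum = 0x25a9


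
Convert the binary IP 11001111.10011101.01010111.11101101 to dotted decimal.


11001111 = 207
10011101 = 157
01010111 = 87
11101101 = 237
IP: 207.157.87.237


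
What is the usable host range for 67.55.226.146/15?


Network: 67.54.0.0
Broadcast: 67.55.255.255
First usable = network + 1
Last usable = broadcast - 1
Range: 67.54.0.1 to 67.55.255.254


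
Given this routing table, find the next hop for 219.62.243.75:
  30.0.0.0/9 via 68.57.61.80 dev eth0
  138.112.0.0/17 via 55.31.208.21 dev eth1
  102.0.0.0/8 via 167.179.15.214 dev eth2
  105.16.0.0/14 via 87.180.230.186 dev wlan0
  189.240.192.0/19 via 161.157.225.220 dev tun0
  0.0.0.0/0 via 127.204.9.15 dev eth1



Longest prefix match for 219.62.243.75:
  /9 30.0.0.0: no
  /17 138.112.0.0: no
  /8 102.0.0.0: no
  /14 105.16.0.0: no
  /19 189.240.192.0: no
  /0 0.0.0.0: MATCH
Selected: next-hop 127.204.9.15 via eth1 (matched /0)


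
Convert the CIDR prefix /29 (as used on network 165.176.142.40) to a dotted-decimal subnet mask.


/29 means 29 network bits, 3 host bits
Binary: 11111111111111111111111111111000
Mask: 255.255.255.248


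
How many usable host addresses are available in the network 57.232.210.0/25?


Host bits = 32 - 25 = 7
Total addresses = 2^7 = 128
Usable = total - 2 (network and broadcast)
Usable hosts: 126


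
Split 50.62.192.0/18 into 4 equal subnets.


New prefix = 18 + 2 = 20
Each subnet has 4096 addresses
  50.62.192.0/20
  50.62.208.0/20
  50.62.224.0/20
  50.62.240.0/20
Subnets: 50.62.192.0/20, 50.62.208.0/20, 50.62.224.0/20, 50.62.240.0/20


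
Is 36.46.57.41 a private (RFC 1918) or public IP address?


RFC 1918 private ranges:
  10.0.0.0/8 (10.0.0.0 - 10.255.255.255)
  172.16.0.0/12 (172.16.0.0 - 172.31.255.255)
  192.168.0.0/16 (192.168.0.0 - 192.168.255.255)
Public (not in any RFC 1918 range)


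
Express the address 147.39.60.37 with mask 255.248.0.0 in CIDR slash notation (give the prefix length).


Binary: 11111111.11111000.00000000.00000000
Count leading 1s
Prefix: /13


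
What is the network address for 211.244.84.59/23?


IP:   11010011.11110100.01010100.00111011
Mask: 11111111.11111111.11111110.00000000
AND operation:
Net:  11010011.11110100.01010100.00000000
Network: 211.244.84.0/23


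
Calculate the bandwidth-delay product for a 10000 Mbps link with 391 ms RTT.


BDP = bandwidth * RTT
= 10000 Mbps * 391 ms
= 10000 * 1e6 * 391 / 1000 bits
= 3910000000 bits
= 488750000 bytes
= 477294.9219 KB
BDP = 3910000000 bits (488750000 bytes)


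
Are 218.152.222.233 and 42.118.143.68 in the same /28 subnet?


Mask: 255.255.255.240
218.152.222.233 AND mask = 218.152.222.224
42.118.143.68 AND mask = 42.118.143.64
No, different subnets (218.152.222.224 vs 42.118.143.64)


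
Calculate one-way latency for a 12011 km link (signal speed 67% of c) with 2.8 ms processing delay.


Speed = 0.67 * 3e5 km/s = 201000 km/s
Propagation delay = 12011 / 201000 = 0.0598 s = 59.7562 ms
Processing delay = 2.8 ms
Total one-way latency = 62.5562 ms


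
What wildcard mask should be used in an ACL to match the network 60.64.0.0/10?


Subnet mask: 255.192.0.0
Wildcard = 255.255.255.255 - subnet mask
255 - 255 = 0
255 - 192 = 63
255 - 0 = 255
255 - 0 = 255
Wildcard: 0.63.255.255


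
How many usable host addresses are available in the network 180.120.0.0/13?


Host bits = 32 - 13 = 19
Total addresses = 2^19 = 524288
Usable = total - 2 (network and broadcast)
Usable hosts: 524286


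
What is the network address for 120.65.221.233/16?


IP:   01111000.01000001.11011101.11101001
Mask: 11111111.11111111.00000000.00000000
AND operation:
Net:  01111000.01000001.00000000.00000000
Network: 120.65.0.0/16


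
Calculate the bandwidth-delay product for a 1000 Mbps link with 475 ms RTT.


BDP = bandwidth * RTT
= 1000 Mbps * 475 ms
= 1000 * 1e6 * 475 / 1000 bits
= 475000000 bits
= 59375000 bytes
= 57983.3984 KB
BDP = 475000000 bits (59375000 bytes)


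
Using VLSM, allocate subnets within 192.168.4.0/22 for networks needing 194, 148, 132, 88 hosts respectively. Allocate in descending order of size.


194 hosts -> /24 (254 usable): 192.168.4.0/24
148 hosts -> /24 (254 usable): 192.168.5.0/24
132 hosts -> /24 (254 usable): 192.168.6.0/24
88 hosts -> /25 (126 usable): 192.168.7.0/25
Allocation: 192.168.4.0/24 (194 hosts, 254 usable); 192.168.5.0/24 (148 hosts, 254 usable); 192.168.6.0/24 (132 hosts, 254 usable); 192.168.7.0/25 (88 hosts, 126 usable)


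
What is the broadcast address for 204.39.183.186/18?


Network: 204.39.128.0/18
Host bits = 14
Set all host bits to 1:
Broadcast: 204.39.191.255


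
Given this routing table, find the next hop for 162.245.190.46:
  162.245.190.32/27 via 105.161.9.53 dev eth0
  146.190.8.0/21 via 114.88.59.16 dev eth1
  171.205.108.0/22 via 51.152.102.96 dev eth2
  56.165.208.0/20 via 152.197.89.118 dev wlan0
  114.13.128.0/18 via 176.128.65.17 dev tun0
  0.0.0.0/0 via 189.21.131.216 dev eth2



Longest prefix match for 162.245.190.46:
  /27 162.245.190.32: MATCH
  /21 146.190.8.0: no
  /22 171.205.108.0: no
  /20 56.165.208.0: no
  /18 114.13.128.0: no
  /0 0.0.0.0: MATCH
Selected: next-hop 105.161.9.53 via eth0 (matched /27)


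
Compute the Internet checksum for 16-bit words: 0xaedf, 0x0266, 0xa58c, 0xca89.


Sum all words (with carry folding):
+ 0xaedf = 0xaedf
+ 0x0266 = 0xb145
+ 0xa58c = 0x56d2
+ 0xca89 = 0x215c
One's complement: ~0x215c
Checksum = 0xdea3


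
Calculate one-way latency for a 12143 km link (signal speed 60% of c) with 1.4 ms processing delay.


Speed = 0.6 * 3e5 km/s = 180000 km/s
Propagation delay = 12143 / 180000 = 0.0675 s = 67.4611 ms
Processing delay = 1.4 ms
Total one-way latency = 68.8611 ms


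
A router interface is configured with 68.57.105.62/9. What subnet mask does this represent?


/9 means 9 network bits, 23 host bits
Binary: 11111111100000000000000000000000
Mask: 255.128.0.0


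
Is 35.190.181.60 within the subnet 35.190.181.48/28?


Subnet network: 35.190.181.48
Test IP AND mask: 35.190.181.48
Yes, 35.190.181.60 is in 35.190.181.48/28


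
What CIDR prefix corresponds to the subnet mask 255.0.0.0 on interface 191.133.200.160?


Binary: 11111111.00000000.00000000.00000000
Count leading 1s
Prefix: /8


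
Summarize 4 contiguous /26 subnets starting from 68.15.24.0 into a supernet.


Original prefix: /26
Number of subnets: 4 = 2^2
New prefix = 26 - 2 = 24
Supernet: 68.15.24.0/24


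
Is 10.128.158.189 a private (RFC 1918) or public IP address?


RFC 1918 private ranges:
  10.0.0.0/8 (10.0.0.0 - 10.255.255.255)
  172.16.0.0/12 (172.16.0.0 - 172.31.255.255)
  192.168.0.0/16 (192.168.0.0 - 192.168.255.255)
Private (in 10.0.0.0/8)


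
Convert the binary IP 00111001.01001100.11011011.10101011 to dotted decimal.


00111001 = 57
01001100 = 76
11011011 = 219
10101011 = 171
IP: 57.76.219.171


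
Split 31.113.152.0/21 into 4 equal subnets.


New prefix = 21 + 2 = 23
Each subnet has 512 addresses
  31.113.152.0/23
  31.113.154.0/23
  31.113.156.0/23
  31.113.158.0/23
Subnets: 31.113.152.0/23, 31.113.154.0/23, 31.113.156.0/23, 31.113.158.0/23


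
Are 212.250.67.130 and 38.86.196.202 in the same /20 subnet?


Mask: 255.255.240.0
212.250.67.130 AND mask = 212.250.64.0
38.86.196.202 AND mask = 38.86.192.0
No, different subnets (212.250.64.0 vs 38.86.192.0)


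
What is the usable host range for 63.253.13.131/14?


Network: 63.252.0.0
Broadcast: 63.255.255.255
First usable = network + 1
Last usable = broadcast - 1
Range: 63.252.0.1 to 63.255.255.254


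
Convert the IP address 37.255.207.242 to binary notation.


37 = 00100101
255 = 11111111
207 = 11001111
242 = 11110010
Binary: 00100101.11111111.11001111.11110010


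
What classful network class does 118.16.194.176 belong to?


First octet: 118
Binary: 01110110
0xxxxxxx -> Class A (1-126)
Class A, default mask 255.0.0.0 (/8)


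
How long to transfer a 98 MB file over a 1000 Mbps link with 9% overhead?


Effective throughput = 1000 * (1 - 9/100) = 910 Mbps
File size in Mb = 98 * 8 = 784 Mb
Time = 784 / 910
Time = 0.8615 seconds


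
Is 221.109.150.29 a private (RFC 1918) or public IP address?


RFC 1918 private ranges:
  10.0.0.0/8 (10.0.0.0 - 10.255.255.255)
  172.16.0.0/12 (172.16.0.0 - 172.31.255.255)
  192.168.0.0/16 (192.168.0.0 - 192.168.255.255)
Public (not in any RFC 1918 range)


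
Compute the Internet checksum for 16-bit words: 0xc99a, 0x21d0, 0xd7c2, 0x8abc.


Sum all words (with carry folding):
+ 0xc99a = 0xc99a
+ 0x21d0 = 0xeb6a
+ 0xd7c2 = 0xc32d
+ 0x8abc = 0x4dea
One's complement: ~0x4dea
Checksum = 0xb215


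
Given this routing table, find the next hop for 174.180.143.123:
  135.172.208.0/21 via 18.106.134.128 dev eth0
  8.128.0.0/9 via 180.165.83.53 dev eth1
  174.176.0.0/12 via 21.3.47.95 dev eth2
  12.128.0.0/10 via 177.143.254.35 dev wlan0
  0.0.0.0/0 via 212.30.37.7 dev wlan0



Longest prefix match for 174.180.143.123:
  /21 135.172.208.0: no
  /9 8.128.0.0: no
  /12 174.176.0.0: MATCH
  /10 12.128.0.0: no
  /0 0.0.0.0: MATCH
Selected: next-hop 21.3.47.95 via eth2 (matched /12)


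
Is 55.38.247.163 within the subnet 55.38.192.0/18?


Subnet network: 55.38.192.0
Test IP AND mask: 55.38.192.0
Yes, 55.38.247.163 is in 55.38.192.0/18


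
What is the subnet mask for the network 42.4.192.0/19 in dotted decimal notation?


/19 means 19 network bits, 13 host bits
Binary: 11111111111111111110000000000000
Mask: 255.255.224.0


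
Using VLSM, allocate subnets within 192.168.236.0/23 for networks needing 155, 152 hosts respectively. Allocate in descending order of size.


155 hosts -> /24 (254 usable): 192.168.236.0/24
152 hosts -> /24 (254 usable): 192.168.237.0/24
Allocation: 192.168.236.0/24 (155 hosts, 254 usable); 192.168.237.0/24 (152 hosts, 254 usable)


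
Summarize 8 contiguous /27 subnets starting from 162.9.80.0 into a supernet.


Original prefix: /27
Number of subnets: 8 = 2^3
New prefix = 27 - 3 = 24
Supernet: 162.9.80.0/24


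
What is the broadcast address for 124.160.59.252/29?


Network: 124.160.59.248/29
Host bits = 3
Set all host bits to 1:
Broadcast: 124.160.59.255


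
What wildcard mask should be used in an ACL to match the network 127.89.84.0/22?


Subnet mask: 255.255.252.0
Wildcard = 255.255.255.255 - subnet mask
255 - 255 = 0
255 - 255 = 0
255 - 252 = 3
255 - 0 = 255
Wildcard: 0.0.3.255


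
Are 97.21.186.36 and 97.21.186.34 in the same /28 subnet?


Mask: 255.255.255.240
97.21.186.36 AND mask = 97.21.186.32
97.21.186.34 AND mask = 97.21.186.32
Yes, same subnet (97.21.186.32)


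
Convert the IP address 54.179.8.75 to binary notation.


54 = 00110110
179 = 10110011
8 = 00001000
75 = 01001011
Binary: 00110110.10110011.00001000.01001011


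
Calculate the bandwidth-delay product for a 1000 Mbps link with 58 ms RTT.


BDP = bandwidth * RTT
= 1000 Mbps * 58 ms
= 1000 * 1e6 * 58 / 1000 bits
= 58000000 bits
= 7250000 bytes
= 7080.0781 KB
BDP = 58000000 bits (7250000 bytes)


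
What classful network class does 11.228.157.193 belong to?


First octet: 11
Binary: 00001011
0xxxxxxx -> Class A (1-126)
Class A, default mask 255.0.0.0 (/8)


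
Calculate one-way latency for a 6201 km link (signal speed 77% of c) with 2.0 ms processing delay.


Speed = 0.77 * 3e5 km/s = 231000 km/s
Propagation delay = 6201 / 231000 = 0.0268 s = 26.8442 ms
Processing delay = 2.0 ms
Total one-way latency = 28.8442 ms


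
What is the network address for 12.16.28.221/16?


IP:   00001100.00010000.00011100.11011101
Mask: 11111111.11111111.00000000.00000000
AND operation:
Net:  00001100.00010000.00000000.00000000
Network: 12.16.0.0/16


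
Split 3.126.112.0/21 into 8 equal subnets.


New prefix = 21 + 3 = 24
Each subnet has 256 addresses
  3.126.112.0/24
  3.126.113.0/24
  3.126.114.0/24
  3.126.115.0/24
  3.126.116.0/24
  3.126.117.0/24
  3.126.118.0/24
  3.126.119.0/24
Subnets: 3.126.112.0/24, 3.126.113.0/24, 3.126.114.0/24, 3.126.115.0/24, 3.126.116.0/24, 3.126.117.0/24, 3.126.118.0/24, 3.126.119.0/24


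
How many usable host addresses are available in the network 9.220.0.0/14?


Host bits = 32 - 14 = 18
Total addresses = 2^18 = 262144
Usable = total - 2 (network and broadcast)
Usable hosts: 262142


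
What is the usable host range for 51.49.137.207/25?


Network: 51.49.137.128
Broadcast: 51.49.137.255
First usable = network + 1
Last usable = broadcast - 1
Range: 51.49.137.129 to 51.49.137.254


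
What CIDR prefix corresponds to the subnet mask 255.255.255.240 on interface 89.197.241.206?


Binary: 11111111.11111111.11111111.11110000
Count leading 1s
Prefix: /28


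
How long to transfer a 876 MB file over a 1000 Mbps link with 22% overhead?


Effective throughput = 1000 * (1 - 22/100) = 780 Mbps
File size in Mb = 876 * 8 = 7008 Mb
Time = 7008 / 780
Time = 8.9846 seconds


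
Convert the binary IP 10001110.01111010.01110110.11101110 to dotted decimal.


10001110 = 142
01111010 = 122
01110110 = 118
11101110 = 238
IP: 142.122.118.238


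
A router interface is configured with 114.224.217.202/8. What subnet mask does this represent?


/8 means 8 network bits, 24 host bits
Binary: 11111111000000000000000000000000
Mask: 255.0.0.0


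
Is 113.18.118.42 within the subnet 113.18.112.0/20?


Subnet network: 113.18.112.0
Test IP AND mask: 113.18.112.0
Yes, 113.18.118.42 is in 113.18.112.0/20


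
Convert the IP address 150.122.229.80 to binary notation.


150 = 10010110
122 = 01111010
229 = 11100101
80 = 01010000
Binary: 10010110.01111010.11100101.01010000


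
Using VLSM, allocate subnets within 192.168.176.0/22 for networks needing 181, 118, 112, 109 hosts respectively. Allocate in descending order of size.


181 hosts -> /24 (254 usable): 192.168.176.0/24
118 hosts -> /25 (126 usable): 192.168.177.0/25
112 hosts -> /25 (126 usable): 192.168.177.128/25
109 hosts -> /25 (126 usable): 192.168.178.0/25
Allocation: 192.168.176.0/24 (181 hosts, 254 usable); 192.168.177.0/25 (118 hosts, 126 usable); 192.168.177.128/25 (112 hosts, 126 usable); 192.168.178.0/25 (109 hosts, 126 usable)


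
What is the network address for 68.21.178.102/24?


IP:   01000100.00010101.10110010.01100110
Mask: 11111111.11111111.11111111.00000000
AND operation:
Net:  01000100.00010101.10110010.00000000
Network: 68.21.178.0/24


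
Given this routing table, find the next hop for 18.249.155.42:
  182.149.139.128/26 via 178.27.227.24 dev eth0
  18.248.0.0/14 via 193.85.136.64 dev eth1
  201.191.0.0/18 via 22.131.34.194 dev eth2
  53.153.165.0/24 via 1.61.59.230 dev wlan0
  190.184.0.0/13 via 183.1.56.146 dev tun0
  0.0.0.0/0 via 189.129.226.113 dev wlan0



Longest prefix match for 18.249.155.42:
  /26 182.149.139.128: no
  /14 18.248.0.0: MATCH
  /18 201.191.0.0: no
  /24 53.153.165.0: no
  /13 190.184.0.0: no
  /0 0.0.0.0: MATCH
Selected: next-hop 193.85.136.64 via eth1 (matched /14)


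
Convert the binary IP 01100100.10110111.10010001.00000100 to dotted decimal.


01100100 = 100
10110111 = 183
10010001 = 145
00000100 = 4
IP: 100.183.145.4


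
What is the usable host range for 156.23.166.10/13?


Network: 156.16.0.0
Broadcast: 156.23.255.255
First usable = network + 1
Last usable = broadcast - 1
Range: 156.16.0.1 to 156.23.255.254


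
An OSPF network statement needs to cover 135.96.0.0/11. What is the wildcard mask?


Subnet mask: 255.224.0.0
Wildcard = 255.255.255.255 - subnet mask
255 - 255 = 0
255 - 224 = 31
255 - 0 = 255
255 - 0 = 255
Wildcard: 0.31.255.255


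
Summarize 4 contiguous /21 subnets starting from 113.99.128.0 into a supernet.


Original prefix: /21
Number of subnets: 4 = 2^2
New prefix = 21 - 2 = 19
Supernet: 113.99.128.0/19


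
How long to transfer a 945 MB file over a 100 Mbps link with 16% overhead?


Effective throughput = 100 * (1 - 16/100) = 84 Mbps
File size in Mb = 945 * 8 = 7560 Mb
Time = 7560 / 84
Time = 90 seconds


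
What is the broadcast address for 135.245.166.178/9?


Network: 135.128.0.0/9
Host bits = 23
Set all host bits to 1:
Broadcast: 135.255.255.255


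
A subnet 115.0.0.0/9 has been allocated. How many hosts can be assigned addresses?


Host bits = 32 - 9 = 23
Total addresses = 2^23 = 8388608
Usable = total - 2 (network and broadcast)
Usable hosts: 8388606


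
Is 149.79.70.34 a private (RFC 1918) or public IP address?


RFC 1918 private ranges:
  10.0.0.0/8 (10.0.0.0 - 10.255.255.255)
  172.16.0.0/12 (172.16.0.0 - 172.31.255.255)
  192.168.0.0/16 (192.168.0.0 - 192.168.255.255)
Public (not in any RFC 1918 range)


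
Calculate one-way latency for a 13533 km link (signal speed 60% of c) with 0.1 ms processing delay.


Speed = 0.6 * 3e5 km/s = 180000 km/s
Propagation delay = 13533 / 180000 = 0.0752 s = 75.1833 ms
Processing delay = 0.1 ms
Total one-way latency = 75.2833 ms


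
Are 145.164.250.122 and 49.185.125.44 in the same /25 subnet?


Mask: 255.255.255.128
145.164.250.122 AND mask = 145.164.250.0
49.185.125.44 AND mask = 49.185.125.0
No, different subnets (145.164.250.0 vs 49.185.125.0)


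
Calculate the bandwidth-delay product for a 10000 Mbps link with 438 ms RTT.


BDP = bandwidth * RTT
= 10000 Mbps * 438 ms
= 10000 * 1e6 * 438 / 1000 bits
= 4380000000 bits
= 547500000 bytes
= 534667.9688 KB
BDP = 4380000000 bits (547500000 bytes)


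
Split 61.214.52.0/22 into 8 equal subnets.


New prefix = 22 + 3 = 25
Each subnet has 128 addresses
  61.214.52.0/25
  61.214.52.128/25
  61.214.53.0/25
  61.214.53.128/25
  61.214.54.0/25
  61.214.54.128/25
  61.214.55.0/25
  61.214.55.128/25
Subnets: 61.214.52.0/25, 61.214.52.128/25, 61.214.53.0/25, 61.214.53.128/25, 61.214.54.0/25, 61.214.54.128/25, 61.214.55.0/25, 61.214.55.128/25


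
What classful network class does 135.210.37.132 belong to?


First octet: 135
Binary: 10000111
10xxxxxx -> Class B (128-191)
Class B, default mask 255.255.0.0 (/16)


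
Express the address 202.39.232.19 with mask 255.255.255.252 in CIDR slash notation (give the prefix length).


Binary: 11111111.11111111.11111111.11111100
Count leading 1s
Prefix: /30


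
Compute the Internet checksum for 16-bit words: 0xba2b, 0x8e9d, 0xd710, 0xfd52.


Sum all words (with carry folding):
+ 0xba2b = 0xba2b
+ 0x8e9d = 0x48c9
+ 0xd710 = 0x1fda
+ 0xfd52 = 0x1d2d
One's complement: ~0x1d2d
Checksum = 0xe2d2


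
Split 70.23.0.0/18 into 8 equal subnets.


New prefix = 18 + 3 = 21
Each subnet has 2048 addresses
  70.23.0.0/21
  70.23.8.0/21
  70.23.16.0/21
  70.23.24.0/21
  70.23.32.0/21
  70.23.40.0/21
  70.23.48.0/21
  70.23.56.0/21
Subnets: 70.23.0.0/21, 70.23.8.0/21, 70.23.16.0/21, 70.23.24.0/21, 70.23.32.0/21, 70.23.40.0/21, 70.23.48.0/21, 70.23.56.0/21


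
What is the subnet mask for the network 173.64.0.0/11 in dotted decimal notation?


/11 means 11 network bits, 21 host bits
Binary: 11111111111000000000000000000000
Mask: 255.224.0.0


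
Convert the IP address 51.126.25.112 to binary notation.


51 = 00110011
126 = 01111110
25 = 00011001
112 = 01110000
Binary: 00110011.01111110.00011001.01110000


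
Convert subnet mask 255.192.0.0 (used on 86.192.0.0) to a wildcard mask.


Subnet mask: 255.192.0.0
Wildcard = 255.255.255.255 - subnet mask
255 - 255 = 0
255 - 192 = 63
255 - 0 = 255
255 - 0 = 255
Wildcard: 0.63.255.255


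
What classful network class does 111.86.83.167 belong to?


First octet: 111
Binary: 01101111
0xxxxxxx -> Class A (1-126)
Class A, default mask 255.0.0.0 (/8)


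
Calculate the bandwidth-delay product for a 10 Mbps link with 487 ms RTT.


BDP = bandwidth * RTT
= 10 Mbps * 487 ms
= 10 * 1e6 * 487 / 1000 bits
= 4870000 bits
= 608750 bytes
= 594.4824 KB
BDP = 4870000 bits (608750 bytes)


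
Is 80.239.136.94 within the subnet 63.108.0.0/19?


Subnet network: 63.108.0.0
Test IP AND mask: 80.239.128.0
No, 80.239.136.94 is not in 63.108.0.0/19


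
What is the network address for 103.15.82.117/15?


IP:   01100111.00001111.01010010.01110101
Mask: 11111111.11111110.00000000.00000000
AND operation:
Net:  01100111.00001110.00000000.00000000
Network: 103.14.0.0/15


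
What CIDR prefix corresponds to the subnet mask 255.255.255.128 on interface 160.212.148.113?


Binary: 11111111.11111111.11111111.10000000
Count leading 1s
Prefix: /25


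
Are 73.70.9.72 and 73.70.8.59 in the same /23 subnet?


Mask: 255.255.254.0
73.70.9.72 AND mask = 73.70.8.0
73.70.8.59 AND mask = 73.70.8.0
Yes, same subnet (73.70.8.0)


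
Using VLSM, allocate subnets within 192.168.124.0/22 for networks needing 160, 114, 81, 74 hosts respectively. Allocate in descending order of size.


160 hosts -> /24 (254 usable): 192.168.124.0/24
114 hosts -> /25 (126 usable): 192.168.125.0/25
81 hosts -> /25 (126 usable): 192.168.125.128/25
74 hosts -> /25 (126 usable): 192.168.126.0/25
Allocation: 192.168.124.0/24 (160 hosts, 254 usable); 192.168.125.0/25 (114 hosts, 126 usable); 192.168.125.128/25 (81 hosts, 126 usable); 192.168.126.0/25 (74 hosts, 126 usable)


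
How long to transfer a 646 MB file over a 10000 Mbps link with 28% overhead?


Effective throughput = 10000 * (1 - 28/100) = 7200 Mbps
File size in Mb = 646 * 8 = 5168 Mb
Time = 5168 / 7200
Time = 0.7178 seconds


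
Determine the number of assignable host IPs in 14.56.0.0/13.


Host bits = 32 - 13 = 19
Total addresses = 2^19 = 524288
Usable = total - 2 (network and broadcast)
Usable hosts: 524286


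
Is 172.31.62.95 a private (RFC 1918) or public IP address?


RFC 1918 private ranges:
  10.0.0.0/8 (10.0.0.0 - 10.255.255.255)
  172.16.0.0/12 (172.16.0.0 - 172.31.255.255)
  192.168.0.0/16 (192.168.0.0 - 192.168.255.255)
Private (in 172.16.0.0/12)


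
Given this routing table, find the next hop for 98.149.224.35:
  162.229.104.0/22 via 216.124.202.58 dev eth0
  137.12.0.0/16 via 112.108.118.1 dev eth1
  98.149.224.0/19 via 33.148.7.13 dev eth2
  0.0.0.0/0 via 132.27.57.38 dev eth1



Longest prefix match for 98.149.224.35:
  /22 162.229.104.0: no
  /16 137.12.0.0: no
  /19 98.149.224.0: MATCH
  /0 0.0.0.0: MATCH
Selected: next-hop 33.148.7.13 via eth2 (matched /19)


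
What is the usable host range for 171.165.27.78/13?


Network: 171.160.0.0
Broadcast: 171.167.255.255
First usable = network + 1
Last usable = broadcast - 1
Range: 171.160.0.1 to 171.167.255.254


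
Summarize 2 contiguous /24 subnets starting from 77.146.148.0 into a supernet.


Original prefix: /24
Number of subnets: 2 = 2^1
New prefix = 24 - 1 = 23
Supernet: 77.146.148.0/23


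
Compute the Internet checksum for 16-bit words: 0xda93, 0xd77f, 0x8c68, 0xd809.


Sum all words (with carry folding):
+ 0xda93 = 0xda93
+ 0xd77f = 0xb213
+ 0x8c68 = 0x3e7c
+ 0xd809 = 0x1686
One's complement: ~0x1686
Checksum = 0xe979


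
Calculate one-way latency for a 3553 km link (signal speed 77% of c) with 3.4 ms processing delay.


Speed = 0.77 * 3e5 km/s = 231000 km/s
Propagation delay = 3553 / 231000 = 0.0154 s = 15.381 ms
Processing delay = 3.4 ms
Total one-way latency = 18.781 ms


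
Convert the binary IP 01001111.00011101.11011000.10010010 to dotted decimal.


01001111 = 79
00011101 = 29
11011000 = 216
10010010 = 146
IP: 79.29.216.146


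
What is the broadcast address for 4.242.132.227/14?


Network: 4.240.0.0/14
Host bits = 18
Set all host bits to 1:
Broadcast: 4.243.255.255


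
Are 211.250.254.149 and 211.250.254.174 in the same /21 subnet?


Mask: 255.255.248.0
211.250.254.149 AND mask = 211.250.248.0
211.250.254.174 AND mask = 211.250.248.0
Yes, same subnet (211.250.248.0)


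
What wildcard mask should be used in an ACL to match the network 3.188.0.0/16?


Subnet mask: 255.255.0.0
Wildcard = 255.255.255.255 - subnet mask
255 - 255 = 0
255 - 255 = 0
255 - 0 = 255
255 - 0 = 255
Wildcard: 0.0.255.255


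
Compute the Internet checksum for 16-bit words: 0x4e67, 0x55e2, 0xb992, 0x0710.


Sum all words (with carry folding):
+ 0x4e67 = 0x4e67
+ 0x55e2 = 0xa449
+ 0xb992 = 0x5ddc
+ 0x0710 = 0x64ec
One's complement: ~0x64ec
Checksum = 0x9b13


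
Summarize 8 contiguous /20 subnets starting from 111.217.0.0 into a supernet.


Original prefix: /20
Number of subnets: 8 = 2^3
New prefix = 20 - 3 = 17
Supernet: 111.217.0.0/17


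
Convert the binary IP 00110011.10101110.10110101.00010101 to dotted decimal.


00110011 = 51
10101110 = 174
10110101 = 181
00010101 = 21
IP: 51.174.181.21


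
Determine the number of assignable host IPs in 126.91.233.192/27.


Host bits = 32 - 27 = 5
Total addresses = 2^5 = 32
Usable = total - 2 (network and broadcast)
Usable hosts: 30


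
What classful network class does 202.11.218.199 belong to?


First octet: 202
Binary: 11001010
110xxxxx -> Class C (192-223)
Class C, default mask 255.255.255.0 (/24)


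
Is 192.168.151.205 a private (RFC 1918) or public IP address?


RFC 1918 private ranges:
  10.0.0.0/8 (10.0.0.0 - 10.255.255.255)
  172.16.0.0/12 (172.16.0.0 - 172.31.255.255)
  192.168.0.0/16 (192.168.0.0 - 192.168.255.255)
Private (in 192.168.0.0/16)


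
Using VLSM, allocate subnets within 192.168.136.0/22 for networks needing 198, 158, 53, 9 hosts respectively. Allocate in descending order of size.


198 hosts -> /24 (254 usable): 192.168.136.0/24
158 hosts -> /24 (254 usable): 192.168.137.0/24
53 hosts -> /26 (62 usable): 192.168.138.0/26
9 hosts -> /28 (14 usable): 192.168.138.64/28
Allocation: 192.168.136.0/24 (198 hosts, 254 usable); 192.168.137.0/24 (158 hosts, 254 usable); 192.168.138.0/26 (53 hosts, 62 usable); 192.168.138.64/28 (9 hosts, 14 usable)


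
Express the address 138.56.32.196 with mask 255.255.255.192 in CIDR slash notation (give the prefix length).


Binary: 11111111.11111111.11111111.11000000
Count leading 1s
Prefix: /26


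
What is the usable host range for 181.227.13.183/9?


Network: 181.128.0.0
Broadcast: 181.255.255.255
First usable = network + 1
Last usable = broadcast - 1
Range: 181.128.0.1 to 181.255.255.254


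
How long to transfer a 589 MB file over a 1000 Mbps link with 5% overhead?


Effective throughput = 1000 * (1 - 5/100) = 950 Mbps
File size in Mb = 589 * 8 = 4712 Mb
Time = 4712 / 950
Time = 4.96 seconds


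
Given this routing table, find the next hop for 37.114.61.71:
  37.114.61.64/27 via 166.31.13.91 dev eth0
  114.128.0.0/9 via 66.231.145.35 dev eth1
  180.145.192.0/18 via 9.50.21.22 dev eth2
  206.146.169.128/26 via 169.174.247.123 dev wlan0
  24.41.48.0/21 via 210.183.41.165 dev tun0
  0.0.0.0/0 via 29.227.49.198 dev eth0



Longest prefix match for 37.114.61.71:
  /27 37.114.61.64: MATCH
  /9 114.128.0.0: no
  /18 180.145.192.0: no
  /26 206.146.169.128: no
  /21 24.41.48.0: no
  /0 0.0.0.0: MATCH
Selected: next-hop 166.31.13.91 via eth0 (matched /27)


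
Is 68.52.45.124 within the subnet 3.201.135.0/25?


Subnet network: 3.201.135.0
Test IP AND mask: 68.52.45.0
No, 68.52.45.124 is not in 3.201.135.0/25


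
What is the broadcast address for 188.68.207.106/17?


Network: 188.68.128.0/17
Host bits = 15
Set all host bits to 1:
Broadcast: 188.68.255.255


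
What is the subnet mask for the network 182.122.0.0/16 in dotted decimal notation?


/16 means 16 network bits, 16 host bits
Binary: 11111111111111110000000000000000
Mask: 255.255.0.0


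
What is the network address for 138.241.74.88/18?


IP:   10001010.11110001.01001010.01011000
Mask: 11111111.11111111.11000000.00000000
AND operation:
Net:  10001010.11110001.01000000.00000000
Network: 138.241.64.0/18


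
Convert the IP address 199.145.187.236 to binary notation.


199 = 11000111
145 = 10010001
187 = 10111011
236 = 11101100
Binary: 11000111.10010001.10111011.11101100


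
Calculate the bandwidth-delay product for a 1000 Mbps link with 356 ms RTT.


BDP = bandwidth * RTT
= 1000 Mbps * 356 ms
= 1000 * 1e6 * 356 / 1000 bits
= 356000000 bits
= 44500000 bytes
= 43457.0312 KB
BDP = 356000000 bits (44500000 bytes)
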